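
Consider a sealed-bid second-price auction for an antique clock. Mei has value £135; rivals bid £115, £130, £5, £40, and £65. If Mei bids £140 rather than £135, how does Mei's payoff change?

The highest competing bid is £130.
Bidding truthfully at £135: Mei has the top bid, wins, and pays the second-highest bid £130. Payoff = £135 − £130 = £5.
Bidding £140: Mei has the top bid, wins, and pays the second-highest bid £130. Payoff = £135 − £130 = £5.
Change = £5 − £5 = £0.
The bid only affects whether you win, not the price — here both bids land on the same side of the top rival bid, so the deviation is payoff-neutral.

Change in payoff: £0.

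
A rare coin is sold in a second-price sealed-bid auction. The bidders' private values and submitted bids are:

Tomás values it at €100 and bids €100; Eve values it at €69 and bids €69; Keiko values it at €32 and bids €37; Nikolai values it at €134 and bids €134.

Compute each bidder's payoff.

Ordered from highest: Nikolai €134; Tomás €100; Eve €69; Keiko €37.
Nikolai has the top bid and wins; the price is the second-highest bid, €100.
Nikolai's payoff = €134 − €100 = €34. All other bidders lose, so their payoff is 0.

Tomás €0, Eve €0, Keiko €0, Nikolai €34.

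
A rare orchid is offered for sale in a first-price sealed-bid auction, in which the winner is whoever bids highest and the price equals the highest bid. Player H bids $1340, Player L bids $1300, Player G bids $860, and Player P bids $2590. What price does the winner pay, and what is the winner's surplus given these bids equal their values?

Price $2590; surplus $0.

Sorted high to low: Player P $2590; Player H $1340; Player L $1300; Player G $860.
Player P is the highest bidder, so Player P wins.
Under the first-price rule, the price is the highest bid: $2590.
Surplus = $2590 − $2590 = $0.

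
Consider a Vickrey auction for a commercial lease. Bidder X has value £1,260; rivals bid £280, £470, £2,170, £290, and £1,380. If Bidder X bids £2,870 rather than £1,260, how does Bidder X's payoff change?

The highest competing bid is £2,170.
Bidding truthfully at £1,260: the top bid is £2,170 (a rival), so Bidder X loses. Payoff = £0.
Bidding £2,870: Bidder X has the top bid, wins, and pays the second-highest bid £2,170. Payoff = £1,260 − £2,170 = -£910.
Change = -£910 − £0 = -£910.

-£910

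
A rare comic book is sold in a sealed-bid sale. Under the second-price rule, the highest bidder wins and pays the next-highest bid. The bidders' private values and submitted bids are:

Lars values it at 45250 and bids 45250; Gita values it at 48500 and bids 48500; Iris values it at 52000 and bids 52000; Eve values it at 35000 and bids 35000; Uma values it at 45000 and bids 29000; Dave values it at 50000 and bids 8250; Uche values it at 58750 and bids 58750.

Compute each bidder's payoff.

Lars 0, Gita 0, Iris 0, Eve 0, Uma 0, Dave 0, Uche 6750.

Ordered from highest: Uche 58750; Iris 52000; Gita 48500; Lars 45250; Eve 35000; Uma 29000; Dave 8250.
Uche has the top bid and wins; the price is the second-highest bid, 52000.
Uche's payoff = 58750 − 52000 = 6750. All other bidders lose, so their payoff is 0.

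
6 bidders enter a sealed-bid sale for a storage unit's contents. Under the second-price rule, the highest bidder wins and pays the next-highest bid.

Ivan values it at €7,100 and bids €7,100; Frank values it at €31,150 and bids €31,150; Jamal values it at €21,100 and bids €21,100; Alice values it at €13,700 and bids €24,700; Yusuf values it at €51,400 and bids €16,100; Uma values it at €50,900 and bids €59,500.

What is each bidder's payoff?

Ordered from highest: Uma €59,500, then Frank €31,150, then Alice €24,700, then Jamal €21,100, then Yusuf €16,100, then Ivan €7,100.
Uma has the top bid and wins; the price is the second-highest bid, €31,150.
Uma's payoff = €50,900 − €31,150 = €19,750. All other bidders lose, so their payoff is 0.

Ivan €0, Frank €0, Jamal €0, Alice €0, Yusuf €0, Uma €19,750.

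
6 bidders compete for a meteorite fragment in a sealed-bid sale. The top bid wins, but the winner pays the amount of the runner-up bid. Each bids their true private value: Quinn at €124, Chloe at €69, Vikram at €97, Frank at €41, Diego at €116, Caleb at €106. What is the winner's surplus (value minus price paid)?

Surplus = €8.

Ranking the bids: Quinn €124, then Diego €116, then Caleb €106, then Vikram €97, then Chloe €69, then Frank €41.
Quinn wins with the top bid and pays the second-highest, €116.
Surplus = €124 − €116 = €8.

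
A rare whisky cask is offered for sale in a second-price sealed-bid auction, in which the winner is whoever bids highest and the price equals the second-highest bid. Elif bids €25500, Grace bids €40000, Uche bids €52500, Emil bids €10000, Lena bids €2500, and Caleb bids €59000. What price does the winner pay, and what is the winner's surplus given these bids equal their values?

Price €52500; surplus €6500.

Ranking the bids: Caleb €59000 > Uche €52500 > Grace €40000 > Elif €25500 > Emil €10000 > Lena €2500.
Caleb is the highest bidder, so Caleb wins.
Under the second-price rule, the price is the second-highest bid: €52500.
Surplus = €59000 − €52500 = €6500.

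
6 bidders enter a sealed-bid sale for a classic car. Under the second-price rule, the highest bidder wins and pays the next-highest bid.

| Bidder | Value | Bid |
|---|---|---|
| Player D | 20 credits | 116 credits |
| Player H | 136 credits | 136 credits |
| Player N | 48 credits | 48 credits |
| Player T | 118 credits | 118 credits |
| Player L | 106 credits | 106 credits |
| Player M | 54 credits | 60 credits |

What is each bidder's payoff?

Player D 0 credits, Player H 18 credits, Player N 0 credits, Player T 0 credits, Player L 0 credits, Player M 0 credits.

Sorted high to low: Player H 136 credits > Player T 118 credits > Player D 116 credits > Player L 106 credits > Player M 60 credits > Player N 48 credits.
Player H has the top bid and wins; the price is the second-highest bid, 118 credits.
Player H's payoff = 136 credits − 118 credits = 18 credits. All other bidders lose, so their payoff is 0.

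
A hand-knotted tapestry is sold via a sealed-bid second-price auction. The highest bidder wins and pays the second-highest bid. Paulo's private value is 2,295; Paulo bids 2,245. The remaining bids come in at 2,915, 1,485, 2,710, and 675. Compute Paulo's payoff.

Payoff = 0.

Highest competing bid: 2,915.
Paulo's bid 2,245 is not the highest, so Paulo loses, pays nothing, and earns zero payoff.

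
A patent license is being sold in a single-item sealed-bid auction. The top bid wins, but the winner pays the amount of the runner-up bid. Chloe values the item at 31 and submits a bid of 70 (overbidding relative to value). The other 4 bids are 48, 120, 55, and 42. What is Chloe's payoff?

Chloe's payoff: 0.

Highest competing bid: 120.
Chloe's bid 70 is not the highest, so Chloe loses, pays nothing, and earns zero payoff.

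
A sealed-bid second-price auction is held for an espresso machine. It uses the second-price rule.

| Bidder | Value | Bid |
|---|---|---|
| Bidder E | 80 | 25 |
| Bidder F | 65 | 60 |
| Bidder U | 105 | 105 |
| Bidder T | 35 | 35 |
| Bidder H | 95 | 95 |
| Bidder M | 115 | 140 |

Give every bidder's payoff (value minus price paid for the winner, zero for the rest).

Sorted high to low: Bidder M 140; Bidder U 105; Bidder H 95; Bidder F 60; Bidder T 35; Bidder E 25.
Bidder M has the top bid and wins; the price is the second-highest bid, 105.
Bidder M's payoff = 115 − 105 = 10. All other bidders lose, so their payoff is 0.

Payoffs: Bidder E 0, Bidder F 0, Bidder U 0, Bidder T 0, Bidder H 0, Bidder M 10.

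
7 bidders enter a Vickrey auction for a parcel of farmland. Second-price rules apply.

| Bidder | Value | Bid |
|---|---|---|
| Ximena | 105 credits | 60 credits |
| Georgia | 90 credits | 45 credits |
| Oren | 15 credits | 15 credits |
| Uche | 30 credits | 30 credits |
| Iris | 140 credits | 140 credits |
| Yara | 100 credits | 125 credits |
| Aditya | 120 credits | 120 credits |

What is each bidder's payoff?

Ordered from highest: Iris 140 credits > Yara 125 credits > Aditya 120 credits > Ximena 60 credits > Georgia 45 credits > Uche 30 credits > Oren 15 credits.
Iris has the top bid and wins; the price is the second-highest bid, 125 credits.
Iris's payoff = 140 credits − 125 credits = 15 credits. All other bidders lose, so their payoff is 0.

Payoffs: Ximena 0 credits, Georgia 0 credits, Oren 0 credits, Uche 0 credits, Iris 15 credits, Yara 0 credits, Aditya 0 credits.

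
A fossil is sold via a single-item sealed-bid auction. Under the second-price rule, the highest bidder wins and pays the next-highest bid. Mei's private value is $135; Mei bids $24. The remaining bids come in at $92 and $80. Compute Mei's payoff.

$0

Highest competing bid: $92.
Mei's bid $24 is not the highest, so Mei loses, pays nothing, and earns zero payoff.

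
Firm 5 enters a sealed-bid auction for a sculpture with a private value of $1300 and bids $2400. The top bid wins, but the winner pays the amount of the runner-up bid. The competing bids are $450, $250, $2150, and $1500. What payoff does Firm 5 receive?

Payoff = -$850.

Highest competing bid: $2150.
Firm 5's bid $2400 is the highest overall, so Firm 5 wins and pays the second-highest bid, $2150.
Payoff = value − price = $1300 − $2150 = -$850.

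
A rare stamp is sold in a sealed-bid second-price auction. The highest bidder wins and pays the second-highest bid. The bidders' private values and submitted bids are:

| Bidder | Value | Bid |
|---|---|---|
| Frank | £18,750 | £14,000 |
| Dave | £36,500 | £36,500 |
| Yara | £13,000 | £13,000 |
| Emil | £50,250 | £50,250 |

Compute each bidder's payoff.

Bids in descending order: Emil £50,250 > Dave £36,500 > Frank £14,000 > Yara £13,000.
Emil has the top bid and wins; the price is the second-highest bid, £36,500.
Emil's payoff = £50,250 − £36,500 = £13,750. All other bidders lose, so their payoff is 0.

Payoffs: Frank £0, Dave £0, Yara £0, Emil £13,750.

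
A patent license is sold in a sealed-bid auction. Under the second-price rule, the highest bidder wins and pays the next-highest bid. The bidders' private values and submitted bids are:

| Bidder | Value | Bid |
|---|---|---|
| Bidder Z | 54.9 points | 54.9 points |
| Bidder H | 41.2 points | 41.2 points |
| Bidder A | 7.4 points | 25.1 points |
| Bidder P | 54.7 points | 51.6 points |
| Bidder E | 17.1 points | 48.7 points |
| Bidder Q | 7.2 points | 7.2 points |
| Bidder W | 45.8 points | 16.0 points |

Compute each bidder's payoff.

Payoffs: Bidder Z 3.3 points, Bidder H 0.0 points, Bidder A 0.0 points, Bidder P 0.0 points, Bidder E 0.0 points, Bidder Q 0.0 points, Bidder W 0.0 points.

Ordered from highest: Bidder Z 54.9 points > Bidder P 51.6 points > Bidder E 48.7 points > Bidder H 41.2 points > Bidder A 25.1 points > Bidder W 16.0 points > Bidder Q 7.2 points.
Bidder Z has the top bid and wins; the price is the second-highest bid, 51.6 points.
Bidder Z's payoff = 54.9 points − 51.6 points = 3.3 points. All other bidders lose, so their payoff is 0.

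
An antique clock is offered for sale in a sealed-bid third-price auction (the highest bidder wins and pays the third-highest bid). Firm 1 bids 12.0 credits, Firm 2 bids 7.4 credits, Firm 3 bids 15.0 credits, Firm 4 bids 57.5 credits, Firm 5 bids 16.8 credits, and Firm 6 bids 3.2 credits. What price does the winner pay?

Sorted high to low: Firm 4 57.5 credits > Firm 5 16.8 credits > Firm 3 15.0 credits > Firm 1 12.0 credits > Firm 2 7.4 credits > Firm 6 3.2 credits.
Firm 4 is the highest bidder, so Firm 4 wins.
Under the third-price rule, the price is the third-highest bid: 15.0 credits.

Price paid: 15.0 credits.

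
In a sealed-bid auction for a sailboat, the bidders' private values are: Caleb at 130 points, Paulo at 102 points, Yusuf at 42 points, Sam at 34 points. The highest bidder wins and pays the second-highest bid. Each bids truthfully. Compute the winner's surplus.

Surplus = 28 points.

Bids in descending order: Caleb 130 points, then Paulo 102 points, then Yusuf 42 points, then Sam 34 points.
Caleb wins with the top bid and pays the second-highest, 102 points.
Surplus = 130 points − 102 points = 28 points.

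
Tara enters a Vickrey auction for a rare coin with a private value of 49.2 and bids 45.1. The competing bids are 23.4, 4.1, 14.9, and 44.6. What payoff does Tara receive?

Tara's payoff: 4.6.

Highest competing bid: 44.6.
Tara's bid 45.1 is the highest overall, so Tara wins and pays the second-highest bid, 44.6.
Payoff = value − price = 49.2 − 44.6 = 4.6.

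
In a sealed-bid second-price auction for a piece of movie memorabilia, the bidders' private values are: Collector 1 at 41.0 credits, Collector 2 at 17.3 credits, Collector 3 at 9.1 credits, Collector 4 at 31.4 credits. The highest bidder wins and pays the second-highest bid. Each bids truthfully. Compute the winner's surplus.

Bids in descending order: Collector 1 41.0 credits; Collector 4 31.4 credits; Collector 2 17.3 credits; Collector 3 9.1 credits.
Collector 1 wins with the top bid and pays the second-highest, 31.4 credits.
Surplus = 41.0 credits − 31.4 credits = 9.6 credits.

Surplus = 9.6 credits.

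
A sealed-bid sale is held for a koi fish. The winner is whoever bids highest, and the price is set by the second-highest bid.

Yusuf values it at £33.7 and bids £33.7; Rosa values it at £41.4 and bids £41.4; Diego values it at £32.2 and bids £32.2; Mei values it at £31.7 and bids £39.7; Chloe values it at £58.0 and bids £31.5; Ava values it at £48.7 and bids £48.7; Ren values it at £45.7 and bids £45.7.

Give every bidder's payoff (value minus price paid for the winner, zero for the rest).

Payoffs: Yusuf £0.0, Rosa £0.0, Diego £0.0, Mei £0.0, Chloe £0.0, Ava £3.0, Ren £0.0.

Ordered from highest: Ava £48.7, then Ren £45.7, then Rosa £41.4, then Mei £39.7, then Yusuf £33.7, then Diego £32.2, then Chloe £31.5.
Ava has the top bid and wins; the price is the second-highest bid, £45.7.
Ava's payoff = £48.7 − £45.7 = £3.0. All other bidders lose, so their payoff is 0.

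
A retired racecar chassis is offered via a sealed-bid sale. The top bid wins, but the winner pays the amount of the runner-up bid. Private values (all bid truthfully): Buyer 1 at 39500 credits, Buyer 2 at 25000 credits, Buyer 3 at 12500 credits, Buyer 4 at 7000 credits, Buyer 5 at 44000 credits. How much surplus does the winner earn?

4500 credits

Bids in descending order: Buyer 5 44000 credits; Buyer 1 39500 credits; Buyer 2 25000 credits; Buyer 3 12500 credits; Buyer 4 7000 credits.
Buyer 5 wins with the top bid and pays the second-highest, 39500 credits.
Surplus = 44000 credits − 39500 credits = 4500 credits.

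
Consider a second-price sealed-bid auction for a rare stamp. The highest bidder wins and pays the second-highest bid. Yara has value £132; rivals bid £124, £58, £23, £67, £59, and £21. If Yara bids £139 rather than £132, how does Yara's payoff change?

Change in payoff: £0.

The highest competing bid is £124.
Bidding truthfully at £132: Yara has the top bid, wins, and pays the second-highest bid £124. Payoff = £132 − £124 = £8.
Bidding £139: Yara has the top bid, wins, and pays the second-highest bid £124. Payoff = £132 − £124 = £8.
Change = £8 − £8 = £0.
The bid only affects whether you win, not the price — here both bids land on the same side of the top rival bid, so the deviation is payoff-neutral.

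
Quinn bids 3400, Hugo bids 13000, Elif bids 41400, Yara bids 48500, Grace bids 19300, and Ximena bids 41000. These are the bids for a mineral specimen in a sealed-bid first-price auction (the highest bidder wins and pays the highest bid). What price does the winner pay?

48500

Ordered from highest: Yara 48500 > Elif 41400 > Ximena 41000 > Grace 19300 > Hugo 13000 > Quinn 3400.
Yara is the highest bidder, so Yara wins.
Under the first-price rule, the price is the highest bid: 48500.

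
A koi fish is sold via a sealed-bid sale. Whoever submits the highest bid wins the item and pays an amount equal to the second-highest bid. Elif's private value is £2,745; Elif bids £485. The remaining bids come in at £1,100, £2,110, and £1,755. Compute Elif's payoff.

Elif's payoff: £0.

Highest competing bid: £2,110.
Elif's bid £485 is not the highest, so Elif loses, pays nothing, and earns zero payoff.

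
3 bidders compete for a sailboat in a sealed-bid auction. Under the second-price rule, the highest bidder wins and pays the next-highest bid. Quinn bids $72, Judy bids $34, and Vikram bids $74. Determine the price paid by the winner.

$72

Ranking the bids: Vikram $74, then Quinn $72, then Judy $34.
Vikram has the highest bid, so Vikram wins.
The second-highest bid is $72, so that is what Vikram pays.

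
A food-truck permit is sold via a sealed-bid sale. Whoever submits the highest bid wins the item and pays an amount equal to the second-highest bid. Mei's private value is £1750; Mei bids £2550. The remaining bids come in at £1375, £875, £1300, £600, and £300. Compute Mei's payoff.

Highest competing bid: £1375.
Mei's bid £2550 is the highest overall, so Mei wins and pays the second-highest bid, £1375.
Payoff = value − price = £1750 − £1375 = £375.

Mei's payoff: £375.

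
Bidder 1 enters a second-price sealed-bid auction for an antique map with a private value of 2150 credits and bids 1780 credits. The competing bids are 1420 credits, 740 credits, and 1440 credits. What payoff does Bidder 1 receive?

The bidder's payoff: 710 credits.

Highest competing bid: 1440 credits.
Bidder 1's bid 1780 credits is the highest overall, so Bidder 1 wins and pays the second-highest bid, 1440 credits.
Payoff = value − price = 2150 credits − 1440 credits = 710 credits.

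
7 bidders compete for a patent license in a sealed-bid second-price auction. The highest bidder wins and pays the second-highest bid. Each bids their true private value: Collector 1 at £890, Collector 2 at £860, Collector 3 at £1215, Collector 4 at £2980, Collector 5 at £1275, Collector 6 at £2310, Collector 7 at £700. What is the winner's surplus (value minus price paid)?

Winner's surplus: £670.

Sorted high to low: Collector 4 £2980 > Collector 6 £2310 > Collector 5 £1275 > Collector 3 £1215 > Collector 1 £890 > Collector 2 £860 > Collector 7 £700.
Collector 4 wins with the top bid and pays the second-highest, £2310.
Surplus = £2980 − £2310 = £670.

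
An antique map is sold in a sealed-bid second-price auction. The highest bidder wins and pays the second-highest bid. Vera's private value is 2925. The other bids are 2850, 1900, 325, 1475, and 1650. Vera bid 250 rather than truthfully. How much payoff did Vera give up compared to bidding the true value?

75

The highest competing bid is 2850.
Bidding truthfully at 2925: Vera has the top bid, wins, and pays the second-highest bid 2850. Payoff = 2925 − 2850 = 75.
Bidding 250: the top bid is 2850 (a rival), so Vera loses. Payoff = 0.
Regret = truthful payoff − actual payoff = 75 − 0 = 75.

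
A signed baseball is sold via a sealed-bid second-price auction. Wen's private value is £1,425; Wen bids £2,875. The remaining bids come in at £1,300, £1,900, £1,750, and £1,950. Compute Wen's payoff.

-£525

Highest competing bid: £1,950.
Wen's bid £2,875 is the highest overall, so Wen wins and pays the second-highest bid, £1,950.
Payoff = value − price = £1,425 − £1,950 = -£525.
Overbidding won the item at a price above value — truthful bidding would have avoided this loss.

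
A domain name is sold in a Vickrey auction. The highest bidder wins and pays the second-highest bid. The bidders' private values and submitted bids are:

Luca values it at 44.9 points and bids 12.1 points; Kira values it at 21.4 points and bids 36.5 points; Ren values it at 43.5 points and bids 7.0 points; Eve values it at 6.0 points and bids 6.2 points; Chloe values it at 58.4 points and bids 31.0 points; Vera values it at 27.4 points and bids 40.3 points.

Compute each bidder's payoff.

Payoffs: Luca 0.0 points, Kira 0.0 points, Ren 0.0 points, Eve 0.0 points, Chloe 0.0 points, Vera -9.1 points.

Sorted high to low: Vera 40.3 points > Kira 36.5 points > Chloe 31.0 points > Luca 12.1 points > Ren 7.0 points > Eve 6.2 points.
Vera has the top bid and wins; the price is the second-highest bid, 36.5 points.
Vera's payoff = 27.4 points − 36.5 points = -9.1 points. All other bidders lose, so their payoff is 0.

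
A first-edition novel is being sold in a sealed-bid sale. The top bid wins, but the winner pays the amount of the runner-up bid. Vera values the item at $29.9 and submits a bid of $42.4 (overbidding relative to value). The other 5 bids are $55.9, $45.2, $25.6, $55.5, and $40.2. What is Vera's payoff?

Highest competing bid: $55.9.
Vera's bid $42.4 is not the highest, so Vera loses, pays nothing, and earns zero payoff.

$0.0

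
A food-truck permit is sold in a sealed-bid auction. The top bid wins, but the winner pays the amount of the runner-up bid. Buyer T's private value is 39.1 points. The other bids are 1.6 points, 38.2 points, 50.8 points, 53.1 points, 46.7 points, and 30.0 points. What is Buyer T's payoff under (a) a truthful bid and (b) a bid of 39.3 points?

The highest competing bid is 53.1 points.
Bidding truthfully at 39.1 points: the top bid is 53.1 points (a rival), so Buyer T loses. Payoff = 0.0 points.
Bidding 39.3 points: the top bid is 53.1 points (a rival), so Buyer T loses. Payoff = 0.0 points.

Truthful: 0.0 points; alternative: 0.0 points.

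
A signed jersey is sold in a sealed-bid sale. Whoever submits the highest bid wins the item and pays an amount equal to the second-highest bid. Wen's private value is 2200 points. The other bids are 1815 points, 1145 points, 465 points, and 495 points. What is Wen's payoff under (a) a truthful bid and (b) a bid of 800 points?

The highest competing bid is 1815 points.
Bidding truthfully at 2200 points: Wen has the top bid, wins, and pays the second-highest bid 1815 points. Payoff = 2200 points − 1815 points = 385 points.
Bidding 800 points: the top bid is 1815 points (a rival), so Wen loses. Payoff = 0 points.
Deviating from a truthful bid can only lose payoff in a second-price auction — never gain.

Truthful: 385 points; alternative: 0 points.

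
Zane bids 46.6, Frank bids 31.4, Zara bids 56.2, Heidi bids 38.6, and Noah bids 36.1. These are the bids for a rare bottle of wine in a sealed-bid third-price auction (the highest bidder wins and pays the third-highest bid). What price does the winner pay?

Bids in descending order: Zara 56.2; Zane 46.6; Heidi 38.6; Noah 36.1; Frank 31.4.
Zara is the highest bidder, so Zara wins.
Under the third-price rule, the price is the third-highest bid: 38.6.

The winner pays 38.6.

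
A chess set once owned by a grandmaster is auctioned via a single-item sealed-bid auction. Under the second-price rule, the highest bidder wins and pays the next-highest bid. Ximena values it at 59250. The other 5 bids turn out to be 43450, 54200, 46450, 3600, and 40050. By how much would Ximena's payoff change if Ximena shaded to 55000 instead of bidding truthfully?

Change in payoff: 0.

The highest competing bid is 54200.
Bidding truthfully at 59250: Ximena has the top bid, wins, and pays the second-highest bid 54200. Payoff = 59250 − 54200 = 5050.
Bidding 55000: Ximena has the top bid, wins, and pays the second-highest bid 54200. Payoff = 59250 − 54200 = 5050.
Change = 5050 − 5050 = 0.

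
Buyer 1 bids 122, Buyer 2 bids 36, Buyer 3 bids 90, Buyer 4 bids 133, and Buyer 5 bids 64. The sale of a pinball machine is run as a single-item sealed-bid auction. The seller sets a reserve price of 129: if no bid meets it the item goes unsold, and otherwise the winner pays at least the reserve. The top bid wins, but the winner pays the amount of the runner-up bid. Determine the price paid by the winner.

Price paid: 129.

Ranking the bids: Buyer 4 133 > Buyer 1 122 > Buyer 3 90 > Buyer 5 64 > Buyer 2 36.
Buyer 4 has the highest bid, so Buyer 4 wins.
The second-highest bid is 122, but the reserve 129 is higher, so the price is the reserve.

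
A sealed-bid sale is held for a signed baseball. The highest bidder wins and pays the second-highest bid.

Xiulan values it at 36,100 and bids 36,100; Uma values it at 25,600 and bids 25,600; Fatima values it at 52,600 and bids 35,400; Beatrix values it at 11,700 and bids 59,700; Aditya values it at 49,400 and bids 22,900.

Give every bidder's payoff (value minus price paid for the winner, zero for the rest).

Bids in descending order: Beatrix 59,700 > Xiulan 36,100 > Fatima 35,400 > Uma 25,600 > Aditya 22,900.
Beatrix has the top bid and wins; the price is the second-highest bid, 36,100.
Beatrix's payoff = 11,700 − 36,100 = -24,400. All other bidders lose, so their payoff is 0.

Payoffs: Xiulan 0, Uma 0, Fatima 0, Beatrix -24,400, Aditya 0.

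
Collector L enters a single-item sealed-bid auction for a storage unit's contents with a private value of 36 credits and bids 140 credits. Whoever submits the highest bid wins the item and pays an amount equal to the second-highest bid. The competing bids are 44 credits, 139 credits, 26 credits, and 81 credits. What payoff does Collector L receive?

Highest competing bid: 139 credits.
Collector L's bid 140 credits is the highest overall, so Collector L wins and pays the second-highest bid, 139 credits.
Payoff = value − price = 36 credits − 139 credits = -103 credits.

-103 credits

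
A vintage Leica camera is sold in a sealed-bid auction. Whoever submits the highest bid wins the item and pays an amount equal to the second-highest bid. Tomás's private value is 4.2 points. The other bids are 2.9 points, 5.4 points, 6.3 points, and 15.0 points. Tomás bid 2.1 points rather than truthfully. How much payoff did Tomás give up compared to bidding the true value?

0.0 points

The highest competing bid is 15.0 points.
Bidding truthfully at 4.2 points: the top bid is 15.0 points (a rival), so Tomás loses. Payoff = 0.0 points.
Bidding 2.1 points: the top bid is 15.0 points (a rival), so Tomás loses. Payoff = 0.0 points.
Regret = truthful payoff − actual payoff = 0.0 points − 0.0 points = 0.0 points.
The bid only affects whether you win, not the price — here both bids land on the same side of the top rival bid, so the deviation is payoff-neutral.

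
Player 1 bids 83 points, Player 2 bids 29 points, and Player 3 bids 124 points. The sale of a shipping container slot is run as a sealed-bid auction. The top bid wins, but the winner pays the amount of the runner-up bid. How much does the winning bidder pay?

Ordered from highest: Player 3 124 points, then Player 1 83 points, then Player 2 29 points.
Player 3 has the highest bid, so Player 3 wins.
The second-highest bid is 83 points, so that is what Player 3 pays.

83 points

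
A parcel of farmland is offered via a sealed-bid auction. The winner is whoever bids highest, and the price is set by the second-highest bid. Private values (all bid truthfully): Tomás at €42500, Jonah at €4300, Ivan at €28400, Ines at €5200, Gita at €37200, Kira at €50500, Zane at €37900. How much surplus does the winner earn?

Sorted high to low: Kira €50500; Tomás €42500; Zane €37900; Gita €37200; Ivan €28400; Ines €5200; Jonah €4300.
Kira wins with the top bid and pays the second-highest, €42500.
Surplus = €50500 − €42500 = €8000.

€8000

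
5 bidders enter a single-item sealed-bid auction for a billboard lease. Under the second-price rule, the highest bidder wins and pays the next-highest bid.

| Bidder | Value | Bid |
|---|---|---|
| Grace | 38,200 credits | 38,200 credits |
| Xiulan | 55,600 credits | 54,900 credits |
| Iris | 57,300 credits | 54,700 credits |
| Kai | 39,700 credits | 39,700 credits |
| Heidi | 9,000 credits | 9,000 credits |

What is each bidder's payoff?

Bids in descending order: Xiulan 54,900 credits > Iris 54,700 credits > Kai 39,700 credits > Grace 38,200 credits > Heidi 9,000 credits.
Xiulan has the top bid and wins; the price is the second-highest bid, 54,700 credits.
Xiulan's payoff = 55,600 credits − 54,700 credits = 900 credits. All other bidders lose, so their payoff is 0.

Grace 0 credits, Xiulan 900 credits, Iris 0 credits, Kai 0 credits, Heidi 0 credits.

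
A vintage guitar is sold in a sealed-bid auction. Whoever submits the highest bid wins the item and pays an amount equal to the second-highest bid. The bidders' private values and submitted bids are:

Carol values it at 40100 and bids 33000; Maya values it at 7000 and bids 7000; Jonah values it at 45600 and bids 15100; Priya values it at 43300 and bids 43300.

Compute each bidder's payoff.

Payoffs: Carol 0, Maya 0, Jonah 0, Priya 10300.

Sorted high to low: Priya 43300, then Carol 33000, then Jonah 15100, then Maya 7000.
Priya has the top bid and wins; the price is the second-highest bid, 33000.
Priya's payoff = 43300 − 33000 = 10300. All other bidders lose, so their payoff is 0.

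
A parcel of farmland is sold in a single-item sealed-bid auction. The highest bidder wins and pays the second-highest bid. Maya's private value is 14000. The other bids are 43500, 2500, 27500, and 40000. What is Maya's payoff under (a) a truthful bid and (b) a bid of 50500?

Truthful: 0; alternative: -29500.

The highest competing bid is 43500.
Bidding truthfully at 14000: the top bid is 43500 (a rival), so Maya loses. Payoff = 0.
Bidding 50500: Maya has the top bid, wins, and pays the second-highest bid 43500. Payoff = 14000 − 43500 = -29500.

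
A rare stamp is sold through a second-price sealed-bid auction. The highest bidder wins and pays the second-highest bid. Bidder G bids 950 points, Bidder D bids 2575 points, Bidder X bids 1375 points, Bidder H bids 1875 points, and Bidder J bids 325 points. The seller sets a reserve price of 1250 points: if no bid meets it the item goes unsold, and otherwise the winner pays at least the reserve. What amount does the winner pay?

Ranking the bids: Bidder D 2575 points; Bidder H 1875 points; Bidder X 1375 points; Bidder G 950 points; Bidder J 325 points.
Bidder D has the highest bid, so Bidder D wins.
The second-highest bid is 1875 points, which exceeds the reserve, so that sets the price.

1875 points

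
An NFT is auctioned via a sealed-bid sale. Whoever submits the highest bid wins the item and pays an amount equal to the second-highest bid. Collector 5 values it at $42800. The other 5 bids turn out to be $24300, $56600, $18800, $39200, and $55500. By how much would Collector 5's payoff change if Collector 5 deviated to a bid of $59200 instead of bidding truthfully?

Change in payoff: -$13800.

The highest competing bid is $56600.
Bidding truthfully at $42800: the top bid is $56600 (a rival), so Collector 5 loses. Payoff = $0.
Bidding $59200: Collector 5 has the top bid, wins, and pays the second-highest bid $56600. Payoff = $42800 − $56600 = -$13800.
Change = -$13800 − $0 = -$13800.
Deviating from a truthful bid can only lose payoff in a second-price auction — never gain.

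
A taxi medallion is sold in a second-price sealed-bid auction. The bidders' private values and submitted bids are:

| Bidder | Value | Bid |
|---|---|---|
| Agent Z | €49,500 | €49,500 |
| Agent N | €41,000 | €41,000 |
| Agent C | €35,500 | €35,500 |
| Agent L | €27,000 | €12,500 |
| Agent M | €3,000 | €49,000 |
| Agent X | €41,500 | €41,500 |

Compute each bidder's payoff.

Payoffs: Agent Z €500, Agent N €0, Agent C €0, Agent L €0, Agent M €0, Agent X €0.

Bids in descending order: Agent Z €49,500; Agent M €49,000; Agent X €41,500; Agent N €41,000; Agent C €35,500; Agent L €12,500.
Agent Z has the top bid and wins; the price is the second-highest bid, €49,000.
Agent Z's payoff = €49,500 − €49,000 = €500. All other bidders lose, so their payoff is 0.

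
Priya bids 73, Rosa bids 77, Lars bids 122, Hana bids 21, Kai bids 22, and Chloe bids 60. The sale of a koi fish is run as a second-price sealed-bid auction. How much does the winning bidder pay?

Ordered from highest: Lars 122, then Rosa 77, then Priya 73, then Chloe 60, then Kai 22, then Hana 21.
Lars has the highest bid, so Lars wins.
The second-highest bid is 77, so that is what Lars pays.

Price paid: 77.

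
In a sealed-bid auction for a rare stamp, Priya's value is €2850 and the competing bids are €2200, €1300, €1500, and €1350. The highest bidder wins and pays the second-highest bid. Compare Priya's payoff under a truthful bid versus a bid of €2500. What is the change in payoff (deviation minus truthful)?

The highest competing bid is €2200.
Bidding truthfully at €2850: Priya has the top bid, wins, and pays the second-highest bid €2200. Payoff = €2850 − €2200 = €650.
Bidding €2500: Priya has the top bid, wins, and pays the second-highest bid €2200. Payoff = €2850 − €2200 = €650.
Change = €650 − €650 = €0.

€0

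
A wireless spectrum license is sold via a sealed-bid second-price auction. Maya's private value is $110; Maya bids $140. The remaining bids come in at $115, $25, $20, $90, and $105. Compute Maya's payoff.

-$5

Highest competing bid: $115.
Maya's bid $140 is the highest overall, so Maya wins and pays the second-highest bid, $115.
Payoff = value − price = $110 − $115 = -$5.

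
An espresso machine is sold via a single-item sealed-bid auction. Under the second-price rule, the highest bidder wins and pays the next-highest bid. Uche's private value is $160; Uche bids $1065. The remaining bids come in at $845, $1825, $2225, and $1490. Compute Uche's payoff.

$0

Highest competing bid: $2225.
Uche's bid $1065 is not the highest, so Uche loses, pays nothing, and earns zero payoff.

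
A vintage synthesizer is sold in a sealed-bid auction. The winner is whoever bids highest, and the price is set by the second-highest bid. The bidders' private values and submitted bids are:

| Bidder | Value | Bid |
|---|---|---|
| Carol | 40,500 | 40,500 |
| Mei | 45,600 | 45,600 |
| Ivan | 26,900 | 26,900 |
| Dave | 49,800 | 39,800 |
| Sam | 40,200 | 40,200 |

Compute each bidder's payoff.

Ranking the bids: Mei 45,600, then Carol 40,500, then Sam 40,200, then Dave 39,800, then Ivan 26,900.
Mei has the top bid and wins; the price is the second-highest bid, 40,500.
Mei's payoff = 45,600 − 40,500 = 5,100. All other bidders lose, so their payoff is 0.

Payoffs: Carol 0, Mei 5,100, Ivan 0, Dave 0, Sam 0.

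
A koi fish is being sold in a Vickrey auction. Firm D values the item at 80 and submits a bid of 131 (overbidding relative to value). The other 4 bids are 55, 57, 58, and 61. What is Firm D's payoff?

Highest competing bid: 61.
Firm D's bid 131 is the highest overall, so Firm D wins and pays the second-highest bid, 61.
Payoff = value − price = 80 − 61 = 19.

Firm D's payoff: 19.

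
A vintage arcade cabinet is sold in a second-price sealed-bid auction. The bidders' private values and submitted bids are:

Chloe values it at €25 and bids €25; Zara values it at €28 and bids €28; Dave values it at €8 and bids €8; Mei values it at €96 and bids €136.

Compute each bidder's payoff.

Bids in descending order: Mei €136, then Zara €28, then Chloe €25, then Dave €8.
Mei has the top bid and wins; the price is the second-highest bid, €28.
Mei's payoff = €96 − €28 = €68. All other bidders lose, so their payoff is 0.

Chloe €0, Zara €0, Dave €0, Mei €68.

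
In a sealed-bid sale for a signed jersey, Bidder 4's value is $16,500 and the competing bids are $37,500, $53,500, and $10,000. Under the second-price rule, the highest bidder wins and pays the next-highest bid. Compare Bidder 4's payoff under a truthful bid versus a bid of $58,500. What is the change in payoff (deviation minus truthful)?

The highest competing bid is $53,500.
Bidding truthfully at $16,500: the top bid is $53,500 (a rival), so Bidder 4 loses. Payoff = $0.
Bidding $58,500: Bidder 4 has the top bid, wins, and pays the second-highest bid $53,500. Payoff = $16,500 − $53,500 = -$37,000.
Change = -$37,000 − $0 = -$37,000.
Deviating from a truthful bid can only lose payoff in a second-price auction — never gain.

-$37,000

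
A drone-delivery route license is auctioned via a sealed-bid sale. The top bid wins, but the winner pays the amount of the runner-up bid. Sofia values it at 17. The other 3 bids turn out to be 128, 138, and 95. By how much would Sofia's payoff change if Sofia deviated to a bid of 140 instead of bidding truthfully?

The highest competing bid is 138.
Bidding truthfully at 17: the top bid is 138 (a rival), so Sofia loses. Payoff = 0.
Bidding 140: Sofia has the top bid, wins, and pays the second-highest bid 138. Payoff = 17 − 138 = -121.
Change = -121 − 0 = -121.

Payoff change: -121.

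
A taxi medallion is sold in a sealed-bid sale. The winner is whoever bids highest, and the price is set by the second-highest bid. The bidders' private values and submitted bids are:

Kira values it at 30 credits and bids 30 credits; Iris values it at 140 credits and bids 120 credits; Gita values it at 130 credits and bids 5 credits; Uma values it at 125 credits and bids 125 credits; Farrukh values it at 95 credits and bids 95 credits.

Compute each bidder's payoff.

Kira 0 credits, Iris 0 credits, Gita 0 credits, Uma 5 credits, Farrukh 0 credits.

Sorted high to low: Uma 125 credits; Iris 120 credits; Farrukh 95 credits; Kira 30 credits; Gita 5 credits.
Uma has the top bid and wins; the price is the second-highest bid, 120 credits.
Uma's payoff = 125 credits − 120 credits = 5 credits. All other bidders lose, so their payoff is 0.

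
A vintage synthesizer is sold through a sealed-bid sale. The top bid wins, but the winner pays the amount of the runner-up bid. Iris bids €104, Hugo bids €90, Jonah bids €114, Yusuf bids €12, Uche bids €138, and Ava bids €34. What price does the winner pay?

Price paid: €114.

Sorted high to low: Uche €138 > Jonah €114 > Iris €104 > Hugo €90 > Ava €34 > Yusuf €12.
Uche has the highest bid, so Uche wins.
The second-highest bid is €114, so that is what Uche pays.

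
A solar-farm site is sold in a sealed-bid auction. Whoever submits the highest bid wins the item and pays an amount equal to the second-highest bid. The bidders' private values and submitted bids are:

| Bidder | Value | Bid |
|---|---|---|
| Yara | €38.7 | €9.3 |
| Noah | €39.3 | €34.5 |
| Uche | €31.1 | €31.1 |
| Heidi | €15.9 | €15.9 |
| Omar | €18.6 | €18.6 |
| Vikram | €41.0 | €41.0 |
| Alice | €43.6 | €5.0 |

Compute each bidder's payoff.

Sorted high to low: Vikram €41.0, then Noah €34.5, then Uche €31.1, then Omar €18.6, then Heidi €15.9, then Yara €9.3, then Alice €5.0.
Vikram has the top bid and wins; the price is the second-highest bid, €34.5.
Vikram's payoff = €41.0 − €34.5 = €6.5. All other bidders lose, so their payoff is 0.

Yara €0.0, Noah €0.0, Uche €0.0, Heidi €0.0, Omar €0.0, Vikram €6.5, Alice €0.0.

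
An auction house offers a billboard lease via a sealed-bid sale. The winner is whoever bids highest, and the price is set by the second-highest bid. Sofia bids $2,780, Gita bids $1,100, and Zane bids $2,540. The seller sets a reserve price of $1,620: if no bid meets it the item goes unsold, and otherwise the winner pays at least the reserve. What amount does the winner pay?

$2,540

Ranking the bids: Sofia $2,780 > Zane $2,540 > Gita $1,100.
Sofia has the highest bid, so Sofia wins.
The second-highest bid is $2,540, which exceeds the reserve, so that sets the price.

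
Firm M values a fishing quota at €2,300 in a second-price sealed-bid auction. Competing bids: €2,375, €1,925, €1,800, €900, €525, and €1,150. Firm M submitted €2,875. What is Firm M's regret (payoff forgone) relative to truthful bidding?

The highest competing bid is €2,375.
Bidding truthfully at €2,300: the top bid is €2,375 (a rival), so Firm M loses. Payoff = €0.
Bidding €2,875: Firm M has the top bid, wins, and pays the second-highest bid €2,375. Payoff = €2,300 − €2,375 = -€75.
Regret = truthful payoff − actual payoff = €0 − -€75 = €75.
This is the dominant-strategy logic: truthful bidding weakly beats any alternative.

€75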